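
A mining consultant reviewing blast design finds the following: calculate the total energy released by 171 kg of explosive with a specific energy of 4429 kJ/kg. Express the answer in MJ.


757.359 MJ

Energy = mass * specific_energy / 1000
= 171 * 4429 / 1000
= 757359 / 1000
= 757.359 MJ


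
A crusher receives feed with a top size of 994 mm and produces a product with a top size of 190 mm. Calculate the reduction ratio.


5.2316

Reduction ratio = feed size / product size
= 994 / 190
= 5.2316


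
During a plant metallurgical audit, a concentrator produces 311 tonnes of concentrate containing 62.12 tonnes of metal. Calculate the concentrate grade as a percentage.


Grade = (metal in concentrate / concentrate mass) * 100
= (62.12 / 311) * 100
= 0.1997427653 * 100
= 19.9743%

19.9743%


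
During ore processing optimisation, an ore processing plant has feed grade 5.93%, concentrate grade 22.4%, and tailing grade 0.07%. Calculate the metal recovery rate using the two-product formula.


99.1293%

Using the two-product formula:
R = 100 * c * (f - t) / (f * (c - t))
Numerator = 100 * 22.4 * (5.93 - 0.07)
= 100 * 22.4 * 5.86
= 13126.4
Denominator = 5.93 * (22.4 - 0.07)
= 5.93 * 22.33
= 132.4169
R = 13126.4 / 132.4169
= 99.1293%


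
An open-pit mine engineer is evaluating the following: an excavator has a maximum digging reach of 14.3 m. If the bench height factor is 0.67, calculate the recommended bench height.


9.581 m

Bench height = reach * factor
= 14.3 * 0.67
= 9.581 m


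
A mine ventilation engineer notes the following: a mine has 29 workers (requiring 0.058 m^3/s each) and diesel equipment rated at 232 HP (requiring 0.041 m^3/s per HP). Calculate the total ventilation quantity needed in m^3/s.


11.194 m^3/s

Airflow for workers:
Q_people = 29 * 0.058 = 1.682 m^3/s
Airflow for diesel equipment:
Q_diesel = 232 * 0.041 = 9.512 m^3/s
Total ventilation:
Q_total = 1.682 + 9.512
= 11.194 m^3/s


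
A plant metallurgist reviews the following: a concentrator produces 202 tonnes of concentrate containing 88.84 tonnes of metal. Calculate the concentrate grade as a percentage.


43.9802%

Grade = (metal in concentrate / concentrate mass) * 100
= (88.84 / 202) * 100
= 0.4398019802 * 100
= 43.9802%


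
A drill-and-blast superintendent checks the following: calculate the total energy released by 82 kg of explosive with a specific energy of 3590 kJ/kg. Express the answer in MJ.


294.38 MJ

Energy = mass * specific_energy / 1000
= 82 * 3590 / 1000
= 294380 / 1000
= 294.38 MJ


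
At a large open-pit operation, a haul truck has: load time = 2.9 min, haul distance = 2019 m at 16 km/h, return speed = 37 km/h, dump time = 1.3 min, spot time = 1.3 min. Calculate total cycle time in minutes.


16.3453 min

Convert haul speed to m/min: 16 * 1000/60 = 266.6666667 m/min
Haul time = 2019 / 266.6666667 = 7.57125 min
Convert return speed to m/min: 37 * 1000/60 = 616.6666667 m/min
Return time = 2019 / 616.6666667 = 3.274054054 min
Total cycle time:
= 2.9 + 7.57125 + 1.3 + 3.274054054 + 1.3
= 16.3453 min


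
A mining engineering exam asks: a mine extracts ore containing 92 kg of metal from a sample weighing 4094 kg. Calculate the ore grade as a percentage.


2.2472%

Ore grade = (metal mass / ore mass) * 100
= (92 / 4094) * 100
= 0.02247191011 * 100
= 2.2472%


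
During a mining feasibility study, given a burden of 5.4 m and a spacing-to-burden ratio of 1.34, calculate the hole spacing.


7.236 m

Spacing = burden * ratio
= 5.4 * 1.34
= 7.236 m


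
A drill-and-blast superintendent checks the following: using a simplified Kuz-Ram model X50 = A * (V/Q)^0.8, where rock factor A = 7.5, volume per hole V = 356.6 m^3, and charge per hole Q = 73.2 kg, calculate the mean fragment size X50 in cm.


26.6194 cm

Compute V/Q:
V/Q = 356.6 / 73.2 = 4.871584699
Raise to the power 0.8:
(V/Q)^0.8 = 4.871584699^0.8 = 3.549246855
Multiply by A:
X50 = 7.5 * 3.549246855
= 26.6194 cm


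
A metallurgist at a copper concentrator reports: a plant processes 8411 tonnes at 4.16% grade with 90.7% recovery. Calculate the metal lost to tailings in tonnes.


Total metal in feed:
= 8411 * 4.16 / 100 = 349.8976 tonnes
Metal recovered:
= 349.8976 * 90.7 / 100 = 317.3571232 tonnes
Metal lost to tailings:
= 349.8976 - 317.3571232
= 32.5405 tonnes

32.5405 tonnes


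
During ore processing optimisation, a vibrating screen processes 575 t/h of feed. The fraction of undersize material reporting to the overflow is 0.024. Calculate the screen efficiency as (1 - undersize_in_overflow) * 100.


Screen efficiency = (1 - fraction of undersize in overflow) * 100
= (1 - 0.024) * 100
= 0.976 * 100
= 97.6%

97.6%


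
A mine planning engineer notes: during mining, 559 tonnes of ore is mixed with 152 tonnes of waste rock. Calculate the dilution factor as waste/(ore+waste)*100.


Total material = ore + waste
= 559 + 152 = 711 tonnes
Dilution = waste / total * 100
= 152 / 711 * 100
= 0.2137834037 * 100
= 21.3783%

21.3783%


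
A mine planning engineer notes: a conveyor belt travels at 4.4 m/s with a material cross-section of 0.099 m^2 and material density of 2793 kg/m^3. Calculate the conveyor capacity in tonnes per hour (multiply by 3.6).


4379.8709 t/h

Volumetric flow = speed * area
= 4.4 * 0.099 = 0.4356 m^3/s
Mass flow = volumetric * density
= 0.4356 * 2793 = 1216.6308 kg/s
Convert to t/h: multiply by 3.6
Capacity = 1216.6308 * 3.6
= 4379.8709 t/h


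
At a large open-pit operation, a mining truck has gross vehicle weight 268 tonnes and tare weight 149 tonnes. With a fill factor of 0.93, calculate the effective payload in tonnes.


Maximum payload = gross - tare
= 268 - 149 = 119 tonnes
Effective payload = max payload * fill factor
= 119 * 0.93
= 110.67 tonnes

110.67 tonnes


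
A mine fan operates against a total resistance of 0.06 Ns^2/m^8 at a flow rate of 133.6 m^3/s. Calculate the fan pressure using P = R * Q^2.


Compute Q^2:
Q^2 = 133.6^2 = 17848.96
Compute pressure:
P = R * Q^2 = 0.06 * 17848.96
= 1070.9376 Pa

1070.9376 Pa


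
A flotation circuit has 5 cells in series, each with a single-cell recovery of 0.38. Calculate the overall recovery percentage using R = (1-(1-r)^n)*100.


90.8387%

Complement of single-cell recovery:
1 - r = 1 - 0.38 = 0.62
Raise to power n:
(1 - r)^5 = 0.62^5 = 0.0916132832
Overall recovery:
R = (1 - 0.0916132832) * 100
= 90.8387%


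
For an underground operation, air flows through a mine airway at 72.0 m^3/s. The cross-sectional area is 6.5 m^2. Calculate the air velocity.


Velocity = flow rate / cross-sectional area
= 72.0 / 6.5
= 11.0769 m/s

11.0769 m/s


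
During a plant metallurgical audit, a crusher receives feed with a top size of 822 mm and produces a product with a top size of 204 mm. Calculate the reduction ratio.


4.0294

Reduction ratio = feed size / product size
= 822 / 204
= 4.0294


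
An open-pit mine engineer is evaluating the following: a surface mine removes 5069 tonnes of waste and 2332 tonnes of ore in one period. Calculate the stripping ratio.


Stripping ratio = waste tonnage / ore tonnage
= 5069 / 2332
= 2.1737

2.1737


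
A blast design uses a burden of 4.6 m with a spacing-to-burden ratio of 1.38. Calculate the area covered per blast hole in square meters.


29.2008 m^2

First, find the spacing:
Spacing = burden * ratio = 4.6 * 1.38
= 6.348 m
Then, calculate the area:
Area = burden * spacing = 4.6 * 6.348
= 29.2008 m^2


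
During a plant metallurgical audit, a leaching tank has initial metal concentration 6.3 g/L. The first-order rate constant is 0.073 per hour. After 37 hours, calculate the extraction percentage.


93.2862%

Compute the exponent:
-k * t = -0.073 * 37 = -2.701
Remaining concentration:
C = 6.3 * exp(-2.701)
= 6.3 * 0.06713834082
= 0.4229715472 g/L
Extracted = 6.3 - 0.4229715472 = 5.877028453 g/L
Extraction % = 5.877028453 / 6.3 * 100
= 93.2862%


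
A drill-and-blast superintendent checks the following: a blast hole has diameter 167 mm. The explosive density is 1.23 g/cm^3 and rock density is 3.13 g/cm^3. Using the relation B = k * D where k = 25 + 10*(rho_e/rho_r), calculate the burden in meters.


First, compute k:
rho_e / rho_r = 1.23 / 3.13 = 0.392971246
k = 25 + 10 * 0.392971246 = 28.92971246
Then, compute burden:
B = k * D / 1000 = 28.92971246 * 167 / 1000
= 4831.261981 / 1000
= 4.8313 m

4.8313 m


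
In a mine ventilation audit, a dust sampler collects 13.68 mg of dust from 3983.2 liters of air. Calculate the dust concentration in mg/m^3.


3.4344 mg/m^3

Convert liters to m^3: 1 m^3 = 1000 L
Concentration = mass / volume * 1000
= 13.68 / 3983.2 * 1000
= 0.003434424583 * 1000
= 3.4344 mg/m^3


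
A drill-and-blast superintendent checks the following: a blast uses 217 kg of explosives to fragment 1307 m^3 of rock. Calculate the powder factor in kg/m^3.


0.166 kg/m^3

Powder factor = explosive mass / rock volume
= 217 / 1307
= 0.166 kg/m^3


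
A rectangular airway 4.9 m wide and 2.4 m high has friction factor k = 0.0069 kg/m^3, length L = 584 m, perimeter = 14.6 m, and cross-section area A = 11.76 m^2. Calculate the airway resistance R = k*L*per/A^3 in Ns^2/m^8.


Compute the numerator:
k * L * per = 0.0069 * 584 * 14.6
= 58.83216
Compute the denominator:
A^3 = 11.76^3 = 1626.379776
Resistance:
R = 58.83216 / 1626.379776
= 0.0362 Ns^2/m^8

0.0362 Ns^2/m^8


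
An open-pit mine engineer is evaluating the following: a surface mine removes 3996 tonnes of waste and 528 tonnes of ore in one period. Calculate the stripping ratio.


Stripping ratio = waste tonnage / ore tonnage
= 3996 / 528
= 7.5682

7.5682


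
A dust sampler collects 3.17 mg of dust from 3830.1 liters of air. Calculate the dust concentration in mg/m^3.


0.8277 mg/m^3

Convert liters to m^3: 1 m^3 = 1000 L
Concentration = mass / volume * 1000
= 3.17 / 3830.1 * 1000
= 0.0008276546304 * 1000
= 0.8277 mg/m^3


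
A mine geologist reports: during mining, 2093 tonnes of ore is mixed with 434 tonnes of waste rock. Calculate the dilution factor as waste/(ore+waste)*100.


Total material = ore + waste
= 2093 + 434 = 2527 tonnes
Dilution = waste / total * 100
= 434 / 2527 * 100
= 0.1717451524 * 100
= 17.1745%

17.1745%


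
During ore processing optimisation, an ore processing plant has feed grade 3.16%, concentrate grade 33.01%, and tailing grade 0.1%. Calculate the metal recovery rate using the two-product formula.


Using the two-product formula:
R = 100 * c * (f - t) / (f * (c - t))
Numerator = 100 * 33.01 * (3.16 - 0.1)
= 100 * 33.01 * 3.06
= 10101.06
Denominator = 3.16 * (33.01 - 0.1)
= 3.16 * 32.91
= 103.9956
R = 10101.06 / 103.9956
= 97.1297%

97.1297%


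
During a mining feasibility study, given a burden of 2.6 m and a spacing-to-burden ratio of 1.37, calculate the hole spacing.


Spacing = burden * ratio
= 2.6 * 1.37
= 3.562 m

3.562 m


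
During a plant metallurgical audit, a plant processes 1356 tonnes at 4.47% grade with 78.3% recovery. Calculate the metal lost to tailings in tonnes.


13.1531 tonnes

Total metal in feed:
= 1356 * 4.47 / 100 = 60.6132 tonnes
Metal recovered:
= 60.6132 * 78.3 / 100 = 47.4601356 tonnes
Metal lost to tailings:
= 60.6132 - 47.4601356
= 13.1531 tonnes


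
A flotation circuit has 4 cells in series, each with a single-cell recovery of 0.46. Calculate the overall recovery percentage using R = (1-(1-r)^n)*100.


Complement of single-cell recovery:
1 - r = 1 - 0.46 = 0.54
Raise to power n:
(1 - r)^4 = 0.54^4 = 0.08503056
Overall recovery:
R = (1 - 0.08503056) * 100
= 91.4969%

91.4969%


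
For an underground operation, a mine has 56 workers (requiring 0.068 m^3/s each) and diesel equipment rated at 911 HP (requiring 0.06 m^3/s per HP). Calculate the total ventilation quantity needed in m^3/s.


Airflow for workers:
Q_people = 56 * 0.068 = 3.808 m^3/s
Airflow for diesel equipment:
Q_diesel = 911 * 0.06 = 54.66 m^3/s
Total ventilation:
Q_total = 3.808 + 54.66
= 58.468 m^3/s

58.468 m^3/s


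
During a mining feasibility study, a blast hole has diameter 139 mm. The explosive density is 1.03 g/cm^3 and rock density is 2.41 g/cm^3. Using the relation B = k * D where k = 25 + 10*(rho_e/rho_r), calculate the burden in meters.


First, compute k:
rho_e / rho_r = 1.03 / 2.41 = 0.4273858921
k = 25 + 10 * 0.4273858921 = 29.27385892
Then, compute burden:
B = k * D / 1000 = 29.27385892 * 139 / 1000
= 4069.06639 / 1000
= 4.0691 m

4.0691 m


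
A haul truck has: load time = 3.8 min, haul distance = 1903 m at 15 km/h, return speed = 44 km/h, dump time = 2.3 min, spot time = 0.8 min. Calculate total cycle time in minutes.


17.107 min

Convert haul speed to m/min: 15 * 1000/60 = 250 m/min
Haul time = 1903 / 250 = 7.612 min
Convert return speed to m/min: 44 * 1000/60 = 733.3333333 m/min
Return time = 1903 / 733.3333333 = 2.595 min
Total cycle time:
= 3.8 + 7.612 + 2.3 + 2.595 + 0.8
= 17.107 min


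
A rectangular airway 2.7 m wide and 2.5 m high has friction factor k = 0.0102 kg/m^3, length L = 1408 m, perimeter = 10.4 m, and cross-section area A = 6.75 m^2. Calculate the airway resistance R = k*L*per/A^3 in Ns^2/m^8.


0.4857 Ns^2/m^8

Compute the numerator:
k * L * per = 0.0102 * 1408 * 10.4
= 149.36064
Compute the denominator:
A^3 = 6.75^3 = 307.546875
Resistance:
R = 149.36064 / 307.546875
= 0.4857 Ns^2/m^8


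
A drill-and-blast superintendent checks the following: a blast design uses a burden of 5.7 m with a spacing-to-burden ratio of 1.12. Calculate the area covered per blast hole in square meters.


First, find the spacing:
Spacing = burden * ratio = 5.7 * 1.12
= 6.384 m
Then, calculate the area:
Area = burden * spacing = 5.7 * 6.384
= 36.3888 m^2

36.3888 m^2


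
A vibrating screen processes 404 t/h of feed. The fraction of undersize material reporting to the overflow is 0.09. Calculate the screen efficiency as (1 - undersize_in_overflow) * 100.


Screen efficiency = (1 - fraction of undersize in overflow) * 100
= (1 - 0.09) * 100
= 0.91 * 100
= 91.0%

91.0%


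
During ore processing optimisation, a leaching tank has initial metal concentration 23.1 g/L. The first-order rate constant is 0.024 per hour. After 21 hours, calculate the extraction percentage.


Compute the exponent:
-k * t = -0.024 * 21 = -0.504
Remaining concentration:
C = 23.1 * exp(-0.504)
= 23.1 * 0.6041093829
= 13.95492674 g/L
Extracted = 23.1 - 13.95492674 = 9.145073256 g/L
Extraction % = 9.145073256 / 23.1 * 100
= 39.5891%

39.5891%


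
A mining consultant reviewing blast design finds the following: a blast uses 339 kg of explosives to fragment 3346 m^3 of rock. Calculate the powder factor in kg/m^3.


0.1013 kg/m^3

Powder factor = explosive mass / rock volume
= 339 / 3346
= 0.1013 kg/m^3


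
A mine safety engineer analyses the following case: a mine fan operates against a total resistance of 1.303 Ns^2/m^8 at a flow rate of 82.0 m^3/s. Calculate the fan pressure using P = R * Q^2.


Compute Q^2:
Q^2 = 82.0^2 = 6724.0
Compute pressure:
P = R * Q^2 = 1.303 * 6724.0
= 8761.372 Pa

8761.372 Pa


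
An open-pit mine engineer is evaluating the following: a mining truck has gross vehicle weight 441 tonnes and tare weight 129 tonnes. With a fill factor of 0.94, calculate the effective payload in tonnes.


Maximum payload = gross - tare
= 441 - 129 = 312 tonnes
Effective payload = max payload * fill factor
= 312 * 0.94
= 293.28 tonnes

293.28 tonnes


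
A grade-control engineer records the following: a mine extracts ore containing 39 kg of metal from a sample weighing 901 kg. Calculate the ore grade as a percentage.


4.3285%

Ore grade = (metal mass / ore mass) * 100
= (39 / 901) * 100
= 0.04328523862 * 100
= 4.3285%


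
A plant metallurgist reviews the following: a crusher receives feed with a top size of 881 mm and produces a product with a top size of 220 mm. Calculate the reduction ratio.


4.0045

Reduction ratio = feed size / product size
= 881 / 220
= 4.0045


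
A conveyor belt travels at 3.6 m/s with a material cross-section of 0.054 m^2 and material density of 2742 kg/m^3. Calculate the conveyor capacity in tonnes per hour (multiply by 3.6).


Volumetric flow = speed * area
= 3.6 * 0.054 = 0.1944 m^3/s
Mass flow = volumetric * density
= 0.1944 * 2742 = 533.0448 kg/s
Convert to t/h: multiply by 3.6
Capacity = 533.0448 * 3.6
= 1918.9613 t/h

1918.9613 t/h


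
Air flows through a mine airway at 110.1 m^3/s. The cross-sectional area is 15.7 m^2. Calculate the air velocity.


Velocity = flow rate / cross-sectional area
= 110.1 / 15.7
= 7.0127 m/s

7.0127 m/s


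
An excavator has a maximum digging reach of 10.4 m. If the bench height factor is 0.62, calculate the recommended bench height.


6.448 m

Bench height = reach * factor
= 10.4 * 0.62
= 6.448 m


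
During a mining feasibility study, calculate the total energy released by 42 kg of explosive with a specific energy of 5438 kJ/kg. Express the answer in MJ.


228.396 MJ

Energy = mass * specific_energy / 1000
= 42 * 5438 / 1000
= 228396 / 1000
= 228.396 MJ


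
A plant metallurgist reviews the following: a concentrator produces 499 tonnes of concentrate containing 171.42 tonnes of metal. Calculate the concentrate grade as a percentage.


34.3527%

Grade = (metal in concentrate / concentrate mass) * 100
= (171.42 / 499) * 100
= 0.3435270541 * 100
= 34.3527%


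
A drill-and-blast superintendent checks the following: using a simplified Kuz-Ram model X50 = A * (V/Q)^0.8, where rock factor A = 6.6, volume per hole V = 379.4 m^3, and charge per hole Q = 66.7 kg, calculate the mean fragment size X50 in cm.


Compute V/Q:
V/Q = 379.4 / 66.7 = 5.688155922
Raise to the power 0.8:
(V/Q)^0.8 = 5.688155922^0.8 = 4.017697124
Multiply by A:
X50 = 6.6 * 4.017697124
= 26.5168 cm

26.5168 cm


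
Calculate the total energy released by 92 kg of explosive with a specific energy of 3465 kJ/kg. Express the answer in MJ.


Energy = mass * specific_energy / 1000
= 92 * 3465 / 1000
= 318780 / 1000
= 318.78 MJ

318.78 MJ


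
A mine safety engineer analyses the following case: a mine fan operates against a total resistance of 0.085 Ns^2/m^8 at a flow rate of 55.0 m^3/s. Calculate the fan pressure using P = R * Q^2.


257.125 Pa

Compute Q^2:
Q^2 = 55.0^2 = 3025.0
Compute pressure:
P = R * Q^2 = 0.085 * 3025.0
= 257.125 Pa


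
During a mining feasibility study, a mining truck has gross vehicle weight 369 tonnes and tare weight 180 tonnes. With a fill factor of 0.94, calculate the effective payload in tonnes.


Maximum payload = gross - tare
= 369 - 180 = 189 tonnes
Effective payload = max payload * fill factor
= 189 * 0.94
= 177.66 tonnes

177.66 tonnes


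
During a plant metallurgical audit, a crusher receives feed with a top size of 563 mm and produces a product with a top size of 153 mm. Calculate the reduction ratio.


Reduction ratio = feed size / product size
= 563 / 153
= 3.6797

3.6797


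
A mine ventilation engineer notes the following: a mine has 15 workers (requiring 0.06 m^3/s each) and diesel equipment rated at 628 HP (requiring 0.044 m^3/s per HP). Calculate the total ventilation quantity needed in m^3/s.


28.532 m^3/s

Airflow for workers:
Q_people = 15 * 0.06 = 0.9 m^3/s
Airflow for diesel equipment:
Q_diesel = 628 * 0.044 = 27.632 m^3/s
Total ventilation:
Q_total = 0.9 + 27.632
= 28.532 m^3/s


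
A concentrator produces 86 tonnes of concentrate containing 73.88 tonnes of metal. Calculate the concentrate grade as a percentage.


85.907%

Grade = (metal in concentrate / concentrate mass) * 100
= (73.88 / 86) * 100
= 0.8590697674 * 100
= 85.907%


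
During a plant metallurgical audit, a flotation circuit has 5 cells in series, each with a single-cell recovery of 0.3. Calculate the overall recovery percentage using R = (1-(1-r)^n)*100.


Complement of single-cell recovery:
1 - r = 1 - 0.3 = 0.7
Raise to power n:
(1 - r)^5 = 0.7^5 = 0.16807
Overall recovery:
R = (1 - 0.16807) * 100
= 83.193%

83.193%


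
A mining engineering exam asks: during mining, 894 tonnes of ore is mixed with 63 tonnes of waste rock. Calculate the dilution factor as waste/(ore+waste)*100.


6.5831%

Total material = ore + waste
= 894 + 63 = 957 tonnes
Dilution = waste / total * 100
= 63 / 957 * 100
= 0.065830721 * 100
= 6.5831%


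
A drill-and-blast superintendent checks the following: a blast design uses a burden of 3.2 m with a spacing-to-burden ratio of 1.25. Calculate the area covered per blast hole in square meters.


First, find the spacing:
Spacing = burden * ratio = 3.2 * 1.25
= 4.0 m
Then, calculate the area:
Area = burden * spacing = 3.2 * 4.0
= 12.8 m^2

12.8 m^2


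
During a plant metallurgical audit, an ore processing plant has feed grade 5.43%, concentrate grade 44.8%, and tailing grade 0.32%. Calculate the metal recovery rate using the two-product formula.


94.7838%

Using the two-product formula:
R = 100 * c * (f - t) / (f * (c - t))
Numerator = 100 * 44.8 * (5.43 - 0.32)
= 100 * 44.8 * 5.11
= 22892.8
Denominator = 5.43 * (44.8 - 0.32)
= 5.43 * 44.48
= 241.5264
R = 22892.8 / 241.5264
= 94.7838%


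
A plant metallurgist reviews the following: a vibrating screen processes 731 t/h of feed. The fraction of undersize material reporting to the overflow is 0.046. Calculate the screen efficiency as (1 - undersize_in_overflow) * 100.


95.4%

Screen efficiency = (1 - fraction of undersize in overflow) * 100
= (1 - 0.046) * 100
= 0.954 * 100
= 95.4%


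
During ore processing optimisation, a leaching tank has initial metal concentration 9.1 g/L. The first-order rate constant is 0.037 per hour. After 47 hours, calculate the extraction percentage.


Compute the exponent:
-k * t = -0.037 * 47 = -1.739
Remaining concentration:
C = 9.1 * exp(-1.739)
= 9.1 * 0.1756960088
= 1.59883368 g/L
Extracted = 9.1 - 1.59883368 = 7.50116632 g/L
Extraction % = 7.50116632 / 9.1 * 100
= 82.4304%

82.4304%


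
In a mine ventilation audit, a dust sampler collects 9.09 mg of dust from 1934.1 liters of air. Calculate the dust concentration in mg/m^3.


Convert liters to m^3: 1 m^3 = 1000 L
Concentration = mass / volume * 1000
= 9.09 / 1934.1 * 1000
= 0.0046998604 * 1000
= 4.6999 mg/m^3

4.6999 mg/m^3


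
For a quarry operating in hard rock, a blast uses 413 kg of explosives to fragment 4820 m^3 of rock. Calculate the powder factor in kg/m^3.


0.0857 kg/m^3

Powder factor = explosive mass / rock volume
= 413 / 4820
= 0.0857 kg/m^3


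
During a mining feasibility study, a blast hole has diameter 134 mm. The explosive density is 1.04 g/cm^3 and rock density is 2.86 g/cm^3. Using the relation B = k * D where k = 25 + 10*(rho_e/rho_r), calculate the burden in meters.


3.8373 m

First, compute k:
rho_e / rho_r = 1.04 / 2.86 = 0.3636363636
k = 25 + 10 * 0.3636363636 = 28.63636364
Then, compute burden:
B = k * D / 1000 = 28.63636364 * 134 / 1000
= 3837.272727 / 1000
= 3.8373 m


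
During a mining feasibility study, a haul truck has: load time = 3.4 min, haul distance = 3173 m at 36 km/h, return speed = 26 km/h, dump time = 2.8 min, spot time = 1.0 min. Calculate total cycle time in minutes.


Convert haul speed to m/min: 36 * 1000/60 = 600 m/min
Haul time = 3173 / 600 = 5.288333333 min
Convert return speed to m/min: 26 * 1000/60 = 433.3333333 m/min
Return time = 3173 / 433.3333333 = 7.322307692 min
Total cycle time:
= 3.4 + 5.288333333 + 2.8 + 7.322307692 + 1.0
= 19.8106 min

19.8106 min


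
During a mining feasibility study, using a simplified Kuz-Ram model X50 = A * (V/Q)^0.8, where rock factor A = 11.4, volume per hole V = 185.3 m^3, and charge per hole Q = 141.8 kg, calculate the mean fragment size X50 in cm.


Compute V/Q:
V/Q = 185.3 / 141.8 = 1.306770099
Raise to the power 0.8:
(V/Q)^0.8 = 1.306770099^0.8 = 1.238680643
Multiply by A:
X50 = 11.4 * 1.238680643
= 14.121 cm

14.121 cm


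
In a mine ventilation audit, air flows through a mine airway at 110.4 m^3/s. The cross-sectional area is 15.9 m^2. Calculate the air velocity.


6.9434 m/s

Velocity = flow rate / cross-sectional area
= 110.4 / 15.9
= 6.9434 m/s


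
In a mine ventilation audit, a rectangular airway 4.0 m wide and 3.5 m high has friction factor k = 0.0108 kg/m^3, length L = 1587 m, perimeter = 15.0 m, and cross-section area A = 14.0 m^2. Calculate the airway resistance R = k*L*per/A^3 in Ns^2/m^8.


0.0937 Ns^2/m^8

Compute the numerator:
k * L * per = 0.0108 * 1587 * 15.0
= 257.094
Compute the denominator:
A^3 = 14.0^3 = 2744
Resistance:
R = 257.094 / 2744
= 0.0937 Ns^2/m^8


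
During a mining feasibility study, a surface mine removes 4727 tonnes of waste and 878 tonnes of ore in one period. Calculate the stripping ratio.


Stripping ratio = waste tonnage / ore tonnage
= 4727 / 878
= 5.3838

5.3838


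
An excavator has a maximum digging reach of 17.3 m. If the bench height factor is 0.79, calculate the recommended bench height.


13.667 m

Bench height = reach * factor
= 17.3 * 0.79
= 13.667 m


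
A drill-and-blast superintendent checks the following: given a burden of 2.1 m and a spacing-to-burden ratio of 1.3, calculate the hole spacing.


Spacing = burden * ratio
= 2.1 * 1.3
= 2.73 m

2.73 m


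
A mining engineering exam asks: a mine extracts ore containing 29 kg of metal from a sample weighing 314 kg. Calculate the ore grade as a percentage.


9.2357%

Ore grade = (metal mass / ore mass) * 100
= (29 / 314) * 100
= 0.0923566879 * 100
= 9.2357%


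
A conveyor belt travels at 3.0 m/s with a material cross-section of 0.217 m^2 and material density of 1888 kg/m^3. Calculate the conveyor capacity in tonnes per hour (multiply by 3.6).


4424.7168 t/h

Volumetric flow = speed * area
= 3.0 * 0.217 = 0.651 m^3/s
Mass flow = volumetric * density
= 0.651 * 1888 = 1229.088 kg/s
Convert to t/h: multiply by 3.6
Capacity = 1229.088 * 3.6
= 4424.7168 t/h


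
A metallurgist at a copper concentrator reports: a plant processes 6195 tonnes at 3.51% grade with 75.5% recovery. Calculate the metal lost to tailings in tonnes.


53.2739 tonnes

Total metal in feed:
= 6195 * 3.51 / 100 = 217.4445 tonnes
Metal recovered:
= 217.4445 * 75.5 / 100 = 164.1705975 tonnes
Metal lost to tailings:
= 217.4445 - 164.1705975
= 53.2739 tonnes


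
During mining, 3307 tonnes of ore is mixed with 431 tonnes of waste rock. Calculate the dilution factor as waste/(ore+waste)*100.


11.5302%

Total material = ore + waste
= 3307 + 431 = 3738 tonnes
Dilution = waste / total * 100
= 431 / 3738 * 100
= 0.1153023007 * 100
= 11.5302%


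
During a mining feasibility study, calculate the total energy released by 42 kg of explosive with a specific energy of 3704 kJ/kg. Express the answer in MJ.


Energy = mass * specific_energy / 1000
= 42 * 3704 / 1000
= 155568 / 1000
= 155.568 MJ

155.568 MJ


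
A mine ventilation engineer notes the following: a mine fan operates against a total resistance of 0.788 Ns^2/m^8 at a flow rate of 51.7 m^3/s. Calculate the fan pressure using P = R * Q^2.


Compute Q^2:
Q^2 = 51.7^2 = 2672.89
Compute pressure:
P = R * Q^2 = 0.788 * 2672.89
= 2106.2373 Pa

2106.2373 Pa


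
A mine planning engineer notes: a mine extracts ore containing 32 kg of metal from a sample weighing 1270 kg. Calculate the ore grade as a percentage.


2.5197%

Ore grade = (metal mass / ore mass) * 100
= (32 / 1270) * 100
= 0.02519685039 * 100
= 2.5197%


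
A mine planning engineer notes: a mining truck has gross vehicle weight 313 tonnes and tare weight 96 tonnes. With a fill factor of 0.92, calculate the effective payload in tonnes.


Maximum payload = gross - tare
= 313 - 96 = 217 tonnes
Effective payload = max payload * fill factor
= 217 * 0.92
= 199.64 tonnes

199.64 tonnes


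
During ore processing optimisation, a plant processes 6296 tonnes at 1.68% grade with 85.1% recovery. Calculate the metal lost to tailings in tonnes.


Total metal in feed:
= 6296 * 1.68 / 100 = 105.7728 tonnes
Metal recovered:
= 105.7728 * 85.1 / 100 = 90.0126528 tonnes
Metal lost to tailings:
= 105.7728 - 90.0126528
= 15.7601 tonnes

15.7601 tonnes


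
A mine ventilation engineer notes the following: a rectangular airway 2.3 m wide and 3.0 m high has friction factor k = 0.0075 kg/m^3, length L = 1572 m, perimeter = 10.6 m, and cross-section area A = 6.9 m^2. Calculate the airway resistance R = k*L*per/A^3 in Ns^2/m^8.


Compute the numerator:
k * L * per = 0.0075 * 1572 * 10.6
= 124.974
Compute the denominator:
A^3 = 6.9^3 = 328.509
Resistance:
R = 124.974 / 328.509
= 0.3804 Ns^2/m^8

0.3804 Ns^2/m^8


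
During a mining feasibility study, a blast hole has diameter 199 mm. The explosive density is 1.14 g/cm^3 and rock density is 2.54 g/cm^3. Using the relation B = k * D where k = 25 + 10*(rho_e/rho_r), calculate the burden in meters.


First, compute k:
rho_e / rho_r = 1.14 / 2.54 = 0.4488188976
k = 25 + 10 * 0.4488188976 = 29.48818898
Then, compute burden:
B = k * D / 1000 = 29.48818898 * 199 / 1000
= 5868.149606 / 1000
= 5.8681 m

5.8681 m


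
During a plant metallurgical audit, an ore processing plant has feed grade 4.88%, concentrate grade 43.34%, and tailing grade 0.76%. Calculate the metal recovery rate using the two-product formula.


Using the two-product formula:
R = 100 * c * (f - t) / (f * (c - t))
Numerator = 100 * 43.34 * (4.88 - 0.76)
= 100 * 43.34 * 4.12
= 17856.08
Denominator = 4.88 * (43.34 - 0.76)
= 4.88 * 42.58
= 207.7904
R = 17856.08 / 207.7904
= 85.9331%

85.9331%


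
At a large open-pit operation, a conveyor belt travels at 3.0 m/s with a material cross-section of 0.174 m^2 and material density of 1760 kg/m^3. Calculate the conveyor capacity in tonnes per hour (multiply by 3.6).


Volumetric flow = speed * area
= 3.0 * 0.174 = 0.522 m^3/s
Mass flow = volumetric * density
= 0.522 * 1760 = 918.72 kg/s
Convert to t/h: multiply by 3.6
Capacity = 918.72 * 3.6
= 3307.392 t/h

3307.392 t/h


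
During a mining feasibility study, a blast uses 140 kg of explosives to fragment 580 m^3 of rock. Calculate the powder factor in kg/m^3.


Powder factor = explosive mass / rock volume
= 140 / 580
= 0.2414 kg/m^3

0.2414 kg/m^3


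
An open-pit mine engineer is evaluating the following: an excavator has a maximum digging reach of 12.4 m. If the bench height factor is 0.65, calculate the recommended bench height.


Bench height = reach * factor
= 12.4 * 0.65
= 8.06 m

8.06 m


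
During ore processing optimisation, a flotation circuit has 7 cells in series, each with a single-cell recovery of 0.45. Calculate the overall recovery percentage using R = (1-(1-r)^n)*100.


98.4776%

Complement of single-cell recovery:
1 - r = 1 - 0.45 = 0.55
Raise to power n:
(1 - r)^7 = 0.55^7 = 0.01522435234
Overall recovery:
R = (1 - 0.01522435234) * 100
= 98.4776%


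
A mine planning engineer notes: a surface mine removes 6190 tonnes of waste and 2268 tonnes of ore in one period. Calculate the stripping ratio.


2.7293

Stripping ratio = waste tonnage / ore tonnage
= 6190 / 2268
= 2.7293


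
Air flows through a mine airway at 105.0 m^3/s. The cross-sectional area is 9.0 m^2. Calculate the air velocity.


11.6667 m/s

Velocity = flow rate / cross-sectional area
= 105.0 / 9.0
= 11.6667 m/s


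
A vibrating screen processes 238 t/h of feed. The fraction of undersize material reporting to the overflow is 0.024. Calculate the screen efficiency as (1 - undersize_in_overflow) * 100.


Screen efficiency = (1 - fraction of undersize in overflow) * 100
= (1 - 0.024) * 100
= 0.976 * 100
= 97.6%

97.6%


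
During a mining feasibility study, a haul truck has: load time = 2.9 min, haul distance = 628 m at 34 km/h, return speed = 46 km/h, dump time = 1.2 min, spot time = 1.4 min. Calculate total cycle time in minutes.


Convert haul speed to m/min: 34 * 1000/60 = 566.6666667 m/min
Haul time = 628 / 566.6666667 = 1.108235294 min
Convert return speed to m/min: 46 * 1000/60 = 766.6666667 m/min
Return time = 628 / 766.6666667 = 0.8191304348 min
Total cycle time:
= 2.9 + 1.108235294 + 1.2 + 0.8191304348 + 1.4
= 7.4274 min

7.4274 min


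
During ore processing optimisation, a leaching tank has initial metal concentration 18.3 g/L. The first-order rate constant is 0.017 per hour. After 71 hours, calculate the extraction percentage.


Compute the exponent:
-k * t = -0.017 * 71 = -1.207
Remaining concentration:
C = 18.3 * exp(-1.207)
= 18.3 * 0.2990932145
= 5.473405825 g/L
Extracted = 18.3 - 5.473405825 = 12.82659417 g/L
Extraction % = 12.82659417 / 18.3 * 100
= 70.0907%

70.0907%


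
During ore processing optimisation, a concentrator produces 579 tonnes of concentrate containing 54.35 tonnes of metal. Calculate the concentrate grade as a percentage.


Grade = (metal in concentrate / concentrate mass) * 100
= (54.35 / 579) * 100
= 0.09386873921 * 100
= 9.3869%

9.3869%


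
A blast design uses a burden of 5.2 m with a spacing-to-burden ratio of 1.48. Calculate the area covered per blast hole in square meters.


First, find the spacing:
Spacing = burden * ratio = 5.2 * 1.48
= 7.696 m
Then, calculate the area:
Area = burden * spacing = 5.2 * 7.696
= 40.0192 m^2

40.0192 m^2


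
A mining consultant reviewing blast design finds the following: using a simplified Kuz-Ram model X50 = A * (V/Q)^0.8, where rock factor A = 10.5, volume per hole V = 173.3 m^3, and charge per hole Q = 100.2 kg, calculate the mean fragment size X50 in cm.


Compute V/Q:
V/Q = 173.3 / 100.2 = 1.729540918
Raise to the power 0.8:
(V/Q)^0.8 = 1.729540918^0.8 = 1.550046308
Multiply by A:
X50 = 10.5 * 1.550046308
= 16.2755 cm

16.2755 cm


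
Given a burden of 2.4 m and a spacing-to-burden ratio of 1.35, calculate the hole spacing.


3.24 m

Spacing = burden * ratio
= 2.4 * 1.35
= 3.24 m


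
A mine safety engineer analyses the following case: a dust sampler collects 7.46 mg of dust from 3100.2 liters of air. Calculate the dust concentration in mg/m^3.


Convert liters to m^3: 1 m^3 = 1000 L
Concentration = mass / volume * 1000
= 7.46 / 3100.2 * 1000
= 0.002406296368 * 1000
= 2.4063 mg/m^3

2.4063 mg/m^3


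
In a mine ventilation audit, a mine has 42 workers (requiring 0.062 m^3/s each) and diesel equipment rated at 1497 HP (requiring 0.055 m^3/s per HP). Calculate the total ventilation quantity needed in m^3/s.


84.939 m^3/s

Airflow for workers:
Q_people = 42 * 0.062 = 2.604 m^3/s
Airflow for diesel equipment:
Q_diesel = 1497 * 0.055 = 82.335 m^3/s
Total ventilation:
Q_total = 2.604 + 82.335
= 84.939 m^3/s


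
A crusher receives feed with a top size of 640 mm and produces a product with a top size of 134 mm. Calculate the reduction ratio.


Reduction ratio = feed size / product size
= 640 / 134
= 4.7761

4.7761


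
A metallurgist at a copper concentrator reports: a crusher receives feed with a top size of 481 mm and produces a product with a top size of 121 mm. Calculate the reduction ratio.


3.9752

Reduction ratio = feed size / product size
= 481 / 121
= 3.9752


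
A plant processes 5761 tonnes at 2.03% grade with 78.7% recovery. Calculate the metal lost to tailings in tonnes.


24.91 tonnes

Total metal in feed:
= 5761 * 2.03 / 100 = 116.9483 tonnes
Metal recovered:
= 116.9483 * 78.7 / 100 = 92.0383121 tonnes
Metal lost to tailings:
= 116.9483 - 92.0383121
= 24.91 tonnes


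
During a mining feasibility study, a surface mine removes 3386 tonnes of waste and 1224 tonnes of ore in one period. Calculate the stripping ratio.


Stripping ratio = waste tonnage / ore tonnage
= 3386 / 1224
= 2.7663

2.7663


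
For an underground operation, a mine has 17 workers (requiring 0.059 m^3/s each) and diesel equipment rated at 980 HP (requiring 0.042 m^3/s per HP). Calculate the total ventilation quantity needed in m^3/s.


42.163 m^3/s

Airflow for workers:
Q_people = 17 * 0.059 = 1.003 m^3/s
Airflow for diesel equipment:
Q_diesel = 980 * 0.042 = 41.16 m^3/s
Total ventilation:
Q_total = 1.003 + 41.16
= 42.163 m^3/s


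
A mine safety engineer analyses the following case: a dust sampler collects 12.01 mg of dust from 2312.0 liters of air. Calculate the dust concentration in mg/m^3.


5.1946 mg/m^3

Convert liters to m^3: 1 m^3 = 1000 L
Concentration = mass / volume * 1000
= 12.01 / 2312.0 * 1000
= 0.005194636678 * 1000
= 5.1946 mg/m^3


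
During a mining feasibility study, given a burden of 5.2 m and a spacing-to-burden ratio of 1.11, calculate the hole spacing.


5.772 m

Spacing = burden * ratio
= 5.2 * 1.11
= 5.772 m


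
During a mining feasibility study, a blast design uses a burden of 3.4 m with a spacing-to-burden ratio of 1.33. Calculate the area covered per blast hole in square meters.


First, find the spacing:
Spacing = burden * ratio = 3.4 * 1.33
= 4.522 m
Then, calculate the area:
Area = burden * spacing = 3.4 * 4.522
= 15.3748 m^2

15.3748 m^2


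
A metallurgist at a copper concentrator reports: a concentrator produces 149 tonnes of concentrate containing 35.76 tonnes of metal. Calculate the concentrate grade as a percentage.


Grade = (metal in concentrate / concentrate mass) * 100
= (35.76 / 149) * 100
= 0.24 * 100
= 24.0%

24.0%


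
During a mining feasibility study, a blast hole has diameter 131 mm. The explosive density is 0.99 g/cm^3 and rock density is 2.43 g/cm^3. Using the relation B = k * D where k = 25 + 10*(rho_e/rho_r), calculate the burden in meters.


3.8087 m

First, compute k:
rho_e / rho_r = 0.99 / 2.43 = 0.4074074074
k = 25 + 10 * 0.4074074074 = 29.07407407
Then, compute burden:
B = k * D / 1000 = 29.07407407 * 131 / 1000
= 3808.703704 / 1000
= 3.8087 m


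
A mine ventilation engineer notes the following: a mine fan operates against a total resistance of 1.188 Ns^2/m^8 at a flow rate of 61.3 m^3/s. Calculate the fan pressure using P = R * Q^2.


Compute Q^2:
Q^2 = 61.3^2 = 3757.69
Compute pressure:
P = R * Q^2 = 1.188 * 3757.69
= 4464.1357 Pa

4464.1357 Pa


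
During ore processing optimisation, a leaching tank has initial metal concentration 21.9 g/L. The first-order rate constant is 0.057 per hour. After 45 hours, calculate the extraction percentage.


92.3081%

Compute the exponent:
-k * t = -0.057 * 45 = -2.565
Remaining concentration:
C = 21.9 * exp(-2.565)
= 21.9 * 0.07691918144
= 1.684530074 g/L
Extracted = 21.9 - 1.684530074 = 20.21546993 g/L
Extraction % = 20.21546993 / 21.9 * 100
= 92.3081%


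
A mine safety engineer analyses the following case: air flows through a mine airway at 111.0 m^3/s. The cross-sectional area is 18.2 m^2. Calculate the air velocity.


6.0989 m/s

Velocity = flow rate / cross-sectional area
= 111.0 / 18.2
= 6.0989 m/s


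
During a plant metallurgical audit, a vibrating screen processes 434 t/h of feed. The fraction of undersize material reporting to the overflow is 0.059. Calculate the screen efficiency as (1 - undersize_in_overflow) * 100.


94.1%

Screen efficiency = (1 - fraction of undersize in overflow) * 100
= (1 - 0.059) * 100
= 0.941 * 100
= 94.1%


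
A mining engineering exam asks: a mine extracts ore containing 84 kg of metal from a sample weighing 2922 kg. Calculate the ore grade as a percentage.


2.8747%

Ore grade = (metal mass / ore mass) * 100
= (84 / 2922) * 100
= 0.02874743326 * 100
= 2.8747%


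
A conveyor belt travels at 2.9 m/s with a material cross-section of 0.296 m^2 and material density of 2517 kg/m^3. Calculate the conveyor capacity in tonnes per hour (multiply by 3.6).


Volumetric flow = speed * area
= 2.9 * 0.296 = 0.8584 m^3/s
Mass flow = volumetric * density
= 0.8584 * 2517 = 2160.5928 kg/s
Convert to t/h: multiply by 3.6
Capacity = 2160.5928 * 3.6
= 7778.1341 t/h

7778.1341 t/h


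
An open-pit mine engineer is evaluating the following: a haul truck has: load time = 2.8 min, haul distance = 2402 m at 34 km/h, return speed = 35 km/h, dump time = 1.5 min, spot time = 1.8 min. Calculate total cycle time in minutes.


Convert haul speed to m/min: 34 * 1000/60 = 566.6666667 m/min
Haul time = 2402 / 566.6666667 = 4.238823529 min
Convert return speed to m/min: 35 * 1000/60 = 583.3333333 m/min
Return time = 2402 / 583.3333333 = 4.117714286 min
Total cycle time:
= 2.8 + 4.238823529 + 1.5 + 4.117714286 + 1.8
= 14.4565 min

14.4565 min
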